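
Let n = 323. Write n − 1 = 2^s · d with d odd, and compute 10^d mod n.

323 − 1 = 322 = 2^1 · 161, so d = 161.
10^1 ≡ 10 (mod 323)
10^2 ≡ 10^2 = 100 ≡ 100 (mod 323)
10^4 ≡ 100^2 = 10000 ≡ 310 (mod 323)
10^8 ≡ 310^2 = 96100 ≡ 169 (mod 323)
10^16 ≡ 169^2 = 28561 ≡ 137 (mod 323)
10^32 ≡ 137^2 = 18769 ≡ 35 (mod 323)
10^64 ≡ 35^2 = 1225 ≡ 256 (mod 323)
10^128 ≡ 256^2 = 65536 ≡ 290 (mod 323)
161 = 128 + 32 + 1 in binary powers of 2.
So 10^161 ≡ 290 · 35 · 10 ≡ 78 (mod 323).
Squaring chain: 78; never reaches −1, so base 10 is a Miller–Rabin witness that 323 is composite.

78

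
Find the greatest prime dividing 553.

553 = 7 · 79
79 is prime.
So 553 = 7 · 79; the largest prime factor is 79.

79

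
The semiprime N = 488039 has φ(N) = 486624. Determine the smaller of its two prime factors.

593

φ(n) = (p−1)(q−1) = n − (p+q) + 1, so p + q = 488039 − 486624 + 1 = 1416.
p and q are the roots of t² − 1416t + 488039 = 0.
Discriminant: 1416² − 4·488039 = 2005056 − 1952156 = 52900; √52900 = 230.
q = (1416 − 230)/2 = 593, p = (1416 + 230)/2 = 823.
Check: 593 · 823 = 488039.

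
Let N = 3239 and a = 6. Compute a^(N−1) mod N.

705

6^1 ≡ 6 (mod 3239)
6^2 ≡ 6^2 = 36 ≡ 36 (mod 3239)
6^4 ≡ 36^2 = 1296 ≡ 1296 (mod 3239)
6^8 ≡ 1296^2 = 1679616 ≡ 1814 (mod 3239)
6^16 ≡ 1814^2 = 3290596 ≡ 3011 (mod 3239)
6^32 ≡ 3011^2 = 9066121 ≡ 160 (mod 3239)
6^64 ≡ 160^2 = 25600 ≡ 2927 (mod 3239)
6^128 ≡ 2927^2 = 8567329 ≡ 174 (mod 3239)
6^256 ≡ 174^2 = 30276 ≡ 1125 (mod 3239)
6^512 ≡ 1125^2 = 1265625 ≡ 2415 (mod 3239)
6^1024 ≡ 2415^2 = 5832225 ≡ 2025 (mod 3239)
6^2048 ≡ 2025^2 = 4100625 ≡ 51 (mod 3239)
3238 = 2048 + 1024 + 128 + 32 + 4 + 2 in binary powers of 2.
So 6^3238 ≡ 51 · 2025 · 174 · 160 · 1296 · 36 ≡ 705 (mod 3239).
Since 705 ≠ 1, base 6 is a Fermat witness: 3239 is composite.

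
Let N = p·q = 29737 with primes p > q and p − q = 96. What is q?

131

Since p = q + 96, we have 29737 = q(q + 96), so q² + 96q − 29737 = 0.
Discriminant: 96² + 4·29737 = 9216 + 118948 = 128164; √128164 = 358.
q = (−96 + 358)/2 = 131, and p = q + 96 = 227.
Check: 131 · 227 = 29737.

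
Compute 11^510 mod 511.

11^1 ≡ 11 (mod 511)
11^2 ≡ 11^2 = 121 ≡ 121 (mod 511)
11^4 ≡ 121^2 = 14641 ≡ 333 (mod 511)
11^8 ≡ 333^2 = 110889 ≡ 2 (mod 511)
11^16 ≡ 2^2 = 4 ≡ 4 (mod 511)
11^32 ≡ 4^2 = 16 ≡ 16 (mod 511)
11^64 ≡ 16^2 = 256 ≡ 256 (mod 511)
11^128 ≡ 256^2 = 65536 ≡ 128 (mod 511)
11^256 ≡ 128^2 = 16384 ≡ 32 (mod 511)
510 = 256 + 128 + 64 + 32 + 16 + 8 + 4 + 2 in binary powers of 2.
So 11^510 ≡ 32 · 128 · 256 · 16 · 4 · 2 · 333 · 121 ≡ 435 (mod 511).
Since 435 ≠ 1, base 11 is a Fermat witness: 511 is composite.

435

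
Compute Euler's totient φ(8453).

Factor: 8453 = 79 · 107.
φ(8453) = (79−1) · (107−1) = 78 · 106 = 8268.

8268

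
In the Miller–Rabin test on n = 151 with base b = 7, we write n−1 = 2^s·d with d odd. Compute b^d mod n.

150

151 − 1 = 150 = 2^1 · 75, so d = 75.
7^1 ≡ 7 (mod 151)
7^2 ≡ 7^2 = 49 ≡ 49 (mod 151)
7^4 ≡ 49^2 = 2401 ≡ 136 (mod 151)
7^8 ≡ 136^2 = 18496 ≡ 74 (mod 151)
7^16 ≡ 74^2 = 5476 ≡ 40 (mod 151)
7^32 ≡ 40^2 = 1600 ≡ 90 (mod 151)
7^64 ≡ 90^2 = 8100 ≡ 97 (mod 151)
75 = 64 + 8 + 2 + 1 in binary powers of 2.
So 7^75 ≡ 97 · 74 · 49 · 7 ≡ 150 (mod 151).
Since 7^d ≡ 150 (mod 151), base 7 does not prove 151 composite.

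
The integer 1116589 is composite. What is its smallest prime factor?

31

1116589 is odd.
Digit sum 31, not divisible by 3.
Ends in 9: not divisible by 5.
7: 1116589 = 7·159512 + 5
11: 1116589 = 11·101508 + 1
13: 1116589 = 13·85891 + 6
17: 1116589 = 17·65681 + 12
19: 1116589 = 19·58767 + 16
23: 1116589 = 23·48547 + 8
29: 1116589 = 29·38503 + 2
31: 1116589 = 31·36019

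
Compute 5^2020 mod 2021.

883

5^1 ≡ 5 (mod 2021)
5^2 ≡ 5^2 = 25 ≡ 25 (mod 2021)
5^4 ≡ 25^2 = 625 ≡ 625 (mod 2021)
5^8 ≡ 625^2 = 390625 ≡ 572 (mod 2021)
5^16 ≡ 572^2 = 327184 ≡ 1803 (mod 2021)
5^32 ≡ 1803^2 = 3250809 ≡ 1041 (mod 2021)
5^64 ≡ 1041^2 = 1083681 ≡ 425 (mod 2021)
5^128 ≡ 425^2 = 180625 ≡ 756 (mod 2021)
5^256 ≡ 756^2 = 571536 ≡ 1614 (mod 2021)
5^512 ≡ 1614^2 = 2604996 ≡ 1948 (mod 2021)
5^1024 ≡ 1948^2 = 3794704 ≡ 1287 (mod 2021)
2020 = 1024 + 512 + 256 + 128 + 64 + 32 + 4 in binary powers of 2.
So 5^2020 ≡ 1287 · 1948 · 1614 · 756 · 425 · 1041 · 625 ≡ 883 (mod 2021).
Since 883 ≠ 1, base 5 is a Fermat witness: 2021 is composite.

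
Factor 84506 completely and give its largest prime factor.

84506 = 2 · 42253
42253 = 29 · 1457
1457 = 31 · 47
47 is prime.
So 84506 = 2 · 29 · 31 · 47; the largest prime factor is 47.

47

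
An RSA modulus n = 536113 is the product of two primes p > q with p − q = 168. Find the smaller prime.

Since p = q + 168, we have 536113 = q(q + 168), so q² + 168q − 536113 = 0.
Discriminant: 168² + 4·536113 = 28224 + 2144452 = 2172676; √2172676 = 1474.
q = (−168 + 1474)/2 = 653, and p = q + 168 = 821.
Check: 653 · 821 = 536113.

653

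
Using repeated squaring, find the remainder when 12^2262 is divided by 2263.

593

12^1 ≡ 12 (mod 2263)
12^2 ≡ 12^2 = 144 ≡ 144 (mod 2263)
12^4 ≡ 144^2 = 20736 ≡ 369 (mod 2263)
12^8 ≡ 369^2 = 136161 ≡ 381 (mod 2263)
12^16 ≡ 381^2 = 145161 ≡ 329 (mod 2263)
12^32 ≡ 329^2 = 108241 ≡ 1880 (mod 2263)
12^64 ≡ 1880^2 = 3534400 ≡ 1857 (mod 2263)
12^128 ≡ 1857^2 = 3448449 ≡ 1900 (mod 2263)
12^256 ≡ 1900^2 = 3610000 ≡ 515 (mod 2263)
12^512 ≡ 515^2 = 265225 ≡ 454 (mod 2263)
12^1024 ≡ 454^2 = 206116 ≡ 183 (mod 2263)
12^2048 ≡ 183^2 = 33489 ≡ 1807 (mod 2263)
2262 = 2048 + 128 + 64 + 16 + 4 + 2 in binary powers of 2.
So 12^2262 ≡ 1807 · 1900 · 1857 · 329 · 369 · 144 ≡ 593 (mod 2263).
Since 593 ≠ 1, base 12 is a Fermat witness: 2263 is composite.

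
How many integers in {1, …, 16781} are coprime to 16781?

Factor: 16781 = 97 · 173.
φ(16781) = (97−1) · (173−1) = 96 · 172 = 16512.

16512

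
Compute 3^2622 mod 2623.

3^1 ≡ 3 (mod 2623)
3^2 ≡ 3^2 = 9 ≡ 9 (mod 2623)
3^4 ≡ 9^2 = 81 ≡ 81 (mod 2623)
3^8 ≡ 81^2 = 6561 ≡ 1315 (mod 2623)
3^16 ≡ 1315^2 = 1729225 ≡ 668 (mod 2623)
3^32 ≡ 668^2 = 446224 ≡ 314 (mod 2623)
3^64 ≡ 314^2 = 98596 ≡ 1545 (mod 2623)
3^128 ≡ 1545^2 = 2387025 ≡ 95 (mod 2623)
3^256 ≡ 95^2 = 9025 ≡ 1156 (mod 2623)
3^512 ≡ 1156^2 = 1336336 ≡ 1229 (mod 2623)
3^1024 ≡ 1229^2 = 1510441 ≡ 2216 (mod 2623)
3^2048 ≡ 2216^2 = 4910656 ≡ 400 (mod 2623)
2622 = 2048 + 512 + 32 + 16 + 8 + 4 + 2 in binary powers of 2.
So 3^2622 ≡ 400 · 1229 · 314 · 668 · 1315 · 81 · 9 ≡ 680 (mod 2623).
Since 680 ≠ 1, base 3 is a Fermat witness: 2623 is composite.

680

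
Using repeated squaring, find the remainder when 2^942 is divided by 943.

2^1 ≡ 2 (mod 943)
2^2 ≡ 2^2 = 4 ≡ 4 (mod 943)
2^4 ≡ 4^2 = 16 ≡ 16 (mod 943)
2^8 ≡ 16^2 = 256 ≡ 256 (mod 943)
2^16 ≡ 256^2 = 65536 ≡ 469 (mod 943)
2^32 ≡ 469^2 = 219961 ≡ 242 (mod 943)
2^64 ≡ 242^2 = 58564 ≡ 98 (mod 943)
2^128 ≡ 98^2 = 9604 ≡ 174 (mod 943)
2^256 ≡ 174^2 = 30276 ≡ 100 (mod 943)
2^512 ≡ 100^2 = 10000 ≡ 570 (mod 943)
942 = 512 + 256 + 128 + 32 + 8 + 4 + 2 in binary powers of 2.
So 2^942 ≡ 570 · 100 · 174 · 242 · 256 · 16 · 4 ≡ 496 (mod 943).
Since 496 ≠ 1, base 2 is a Fermat witness: 943 is composite.

496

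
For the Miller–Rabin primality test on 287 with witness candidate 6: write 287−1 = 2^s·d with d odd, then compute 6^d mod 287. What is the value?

153

287 − 1 = 286 = 2^1 · 143, so d = 143.
6^1 ≡ 6 (mod 287)
6^2 ≡ 6^2 = 36 ≡ 36 (mod 287)
6^4 ≡ 36^2 = 1296 ≡ 148 (mod 287)
6^8 ≡ 148^2 = 21904 ≡ 92 (mod 287)
6^16 ≡ 92^2 = 8464 ≡ 141 (mod 287)
6^32 ≡ 141^2 = 19881 ≡ 78 (mod 287)
6^64 ≡ 78^2 = 6084 ≡ 57 (mod 287)
6^128 ≡ 57^2 = 3249 ≡ 92 (mod 287)
143 = 128 + 8 + 4 + 2 + 1 in binary powers of 2.
So 6^143 ≡ 92 · 92 · 148 · 36 · 6 ≡ 153 (mod 287).
Squaring chain: 153; never reaches −1, so base 6 is a Miller–Rabin witness that 287 is composite.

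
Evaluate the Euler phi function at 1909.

1804

Factor: 1909 = 23 · 83.
φ(1909) = (23−1) · (83−1) = 22 · 82 = 1804.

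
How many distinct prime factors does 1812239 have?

5

1812239 = 11 · 164749
164749 = 13 · 12673
12673 = 19 · 667
667 = 23 · 29
1812239 = 11 · 13 · 19 · 23 · 29, which has 5 distinct prime factors.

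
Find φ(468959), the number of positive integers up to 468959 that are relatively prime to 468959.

445536

Factor: 468959 = 29 · 103 · 157.
φ(468959) = (29−1) · (103−1) · (157−1) = 28 · 102 · 156 = 445536.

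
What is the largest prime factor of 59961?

79

59961 = 3 · 19987
19987 = 11 · 1817
1817 = 23 · 79
79 is prime.
So 59961 = 3 · 11 · 23 · 79; the largest prime factor is 79.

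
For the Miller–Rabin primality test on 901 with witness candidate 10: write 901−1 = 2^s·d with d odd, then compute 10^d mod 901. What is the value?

901 − 1 = 900 = 2^2 · 225, so d = 225.
10^1 ≡ 10 (mod 901)
10^2 ≡ 10^2 = 100 ≡ 100 (mod 901)
10^4 ≡ 100^2 = 10000 ≡ 89 (mod 901)
10^8 ≡ 89^2 = 7921 ≡ 713 (mod 901)
10^16 ≡ 713^2 = 508369 ≡ 205 (mod 901)
10^32 ≡ 205^2 = 42025 ≡ 579 (mod 901)
10^64 ≡ 579^2 = 335241 ≡ 69 (mod 901)
10^128 ≡ 69^2 = 4761 ≡ 256 (mod 901)
225 = 128 + 64 + 32 + 1 in binary powers of 2.
So 10^225 ≡ 256 · 69 · 579 · 10 ≡ 248 (mod 901).
Squaring chain: 248 → 236; never reaches −1, so base 10 is a Miller–Rabin witness that 901 is composite.

248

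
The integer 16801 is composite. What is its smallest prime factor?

16801 is odd.
Digit sum 16, not divisible by 3.
Ends in 1: not divisible by 5.
7: 16801 = 7·2400 + 1
11: 16801 = 11·1527 + 4
13: 16801 = 13·1292 + 5
17: 16801 = 17·988 + 5
19: 16801 = 19·884 + 5
23: 16801 = 23·730 + 11
29: 16801 = 29·579 + 10
31: 16801 = 31·541 + 30
37: 16801 = 37·454 + 3
41: 16801 = 41·409 + 32
43: 16801 = 43·390 + 31
47: 16801 = 47·357 + 22
53: 16801 = 53·317

53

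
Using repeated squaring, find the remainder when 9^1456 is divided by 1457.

1001

9^1 ≡ 9 (mod 1457)
9^2 ≡ 9^2 = 81 ≡ 81 (mod 1457)
9^4 ≡ 81^2 = 6561 ≡ 733 (mod 1457)
9^8 ≡ 733^2 = 537289 ≡ 1113 (mod 1457)
9^16 ≡ 1113^2 = 1238769 ≡ 319 (mod 1457)
9^32 ≡ 319^2 = 101761 ≡ 1228 (mod 1457)
9^64 ≡ 1228^2 = 1507984 ≡ 1446 (mod 1457)
9^128 ≡ 1446^2 = 2090916 ≡ 121 (mod 1457)
9^256 ≡ 121^2 = 14641 ≡ 71 (mod 1457)
9^512 ≡ 71^2 = 5041 ≡ 670 (mod 1457)
9^1024 ≡ 670^2 = 448900 ≡ 144 (mod 1457)
1456 = 1024 + 256 + 128 + 32 + 16 in binary powers of 2.
So 9^1456 ≡ 144 · 71 · 121 · 1228 · 319 ≡ 1001 (mod 1457).
Since 1001 ≠ 1, base 9 is a Fermat witness: 1457 is composite.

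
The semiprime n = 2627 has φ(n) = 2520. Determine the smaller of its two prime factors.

37

φ(n) = (p−1)(q−1) = n − (p+q) + 1, so p + q = 2627 − 2520 + 1 = 108.
p and q are the roots of t² − 108t + 2627 = 0.
Discriminant: 108² − 4·2627 = 11664 − 10508 = 1156; √1156 = 34.
q = (108 − 34)/2 = 37, p = (108 + 34)/2 = 71.
Check: 37 · 71 = 2627.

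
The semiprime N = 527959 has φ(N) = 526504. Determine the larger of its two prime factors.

773

φ(n) = (p−1)(q−1) = n − (p+q) + 1, so p + q = 527959 − 526504 + 1 = 1456.
p and q are the roots of t² − 1456t + 527959 = 0.
Discriminant: 1456² − 4·527959 = 2119936 − 2111836 = 8100; √8100 = 90.
q = (1456 − 90)/2 = 683, p = (1456 + 90)/2 = 773.
Check: 683 · 773 = 527959.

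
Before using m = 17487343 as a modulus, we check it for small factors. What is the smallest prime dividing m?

89

17487343 is odd.
Digit sum 37, not divisible by 3.
Ends in 3: not divisible by 5.
7: 17487343 = 7·2498191 + 6
11: 17487343 = 11·1589758 + 5
13: 17487343 = 13·1345180 + 3
17: 17487343 = 17·1028667 + 4
19: 17487343 = 19·920386 + 9
23: 17487343 = 23·760319 + 6
29: 17487343 = 29·603011 + 24
31: 17487343 = 31·564107 + 26
37: 17487343 = 37·472630 + 33
41: 17487343 = 41·426520 + 23
43: 17487343 = 43·406682 + 17
47: 17487343 = 47·372071 + 6
53: 17487343 = 53·329949 + 46
59: 17487343 = 59·296395 + 38
61: 17487343 = 61·286677 + 46
67: 17487343 = 67·261005 + 8
71: 17487343 = 71·246300 + 43
73: 17487343 = 73·239552 + 47
79: 17487343 = 79·221358 + 61
83: 17487343 = 83·210690 + 73
89: 17487343 = 89·196487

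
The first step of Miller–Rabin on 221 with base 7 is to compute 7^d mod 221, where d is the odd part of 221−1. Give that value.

221 − 1 = 220 = 2^2 · 55, so d = 55.
7^1 ≡ 7 (mod 221)
7^2 ≡ 7^2 = 49 ≡ 49 (mod 221)
7^4 ≡ 49^2 = 2401 ≡ 191 (mod 221)
7^8 ≡ 191^2 = 36481 ≡ 16 (mod 221)
7^16 ≡ 16^2 = 256 ≡ 35 (mod 221)
7^32 ≡ 35^2 = 1225 ≡ 120 (mod 221)
55 = 32 + 16 + 4 + 2 + 1 in binary powers of 2.
So 7^55 ≡ 120 · 35 · 191 · 49 · 7 ≡ 97 (mod 221).
Squaring chain: 97 → 127; never reaches −1, so base 7 is a Miller–Rabin witness that 221 is composite.

97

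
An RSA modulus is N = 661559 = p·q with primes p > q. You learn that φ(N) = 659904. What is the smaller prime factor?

φ(n) = (p−1)(q−1) = n − (p+q) + 1, so p + q = 661559 − 659904 + 1 = 1656.
p and q are the roots of t² − 1656t + 661559 = 0.
Discriminant: 1656² − 4·661559 = 2742336 − 2646236 = 96100; √96100 = 310.
q = (1656 − 310)/2 = 673, p = (1656 + 310)/2 = 983.
Check: 673 · 983 = 661559.

673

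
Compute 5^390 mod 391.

325

5^1 ≡ 5 (mod 391)
5^2 ≡ 5^2 = 25 ≡ 25 (mod 391)
5^4 ≡ 25^2 = 625 ≡ 234 (mod 391)
5^8 ≡ 234^2 = 54756 ≡ 16 (mod 391)
5^16 ≡ 16^2 = 256 ≡ 256 (mod 391)
5^32 ≡ 256^2 = 65536 ≡ 239 (mod 391)
5^64 ≡ 239^2 = 57121 ≡ 35 (mod 391)
5^128 ≡ 35^2 = 1225 ≡ 52 (mod 391)
5^256 ≡ 52^2 = 2704 ≡ 358 (mod 391)
390 = 256 + 128 + 4 + 2 in binary powers of 2.
So 5^390 ≡ 358 · 52 · 234 · 25 ≡ 325 (mod 391).
Since 325 ≠ 1, base 5 is a Fermat witness: 391 is composite.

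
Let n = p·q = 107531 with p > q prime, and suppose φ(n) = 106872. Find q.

φ(n) = (p−1)(q−1) = n − (p+q) + 1, so p + q = 107531 − 106872 + 1 = 660.
p and q are the roots of t² − 660t + 107531 = 0.
Discriminant: 660² − 4·107531 = 435600 − 430124 = 5476; √5476 = 74.
q = (660 − 74)/2 = 293, p = (660 + 74)/2 = 367.
Check: 293 · 367 = 107531.

293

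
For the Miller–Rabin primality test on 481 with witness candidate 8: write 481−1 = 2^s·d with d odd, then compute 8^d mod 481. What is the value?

481 − 1 = 480 = 2^5 · 15, so d = 15.
8^1 ≡ 8 (mod 481)
8^2 ≡ 8^2 = 64 ≡ 64 (mod 481)
8^4 ≡ 64^2 = 4096 ≡ 248 (mod 481)
8^8 ≡ 248^2 = 61504 ≡ 417 (mod 481)
15 = 8 + 4 + 2 + 1 in binary powers of 2.
So 8^15 ≡ 417 · 248 · 64 · 8 ≡ 31 (mod 481).
Squaring chain: 31 → 480 → 1 → 1 → 1; reaches −1, so base 8 does not prove 481 composite.

31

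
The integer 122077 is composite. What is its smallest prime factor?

122077 is odd.
Digit sum 19, not divisible by 3.
Ends in 7: not divisible by 5.
7: 122077 = 7·17439 + 4
11: 122077 = 11·11097 + 10
13: 122077 = 13·9390 + 7
17: 122077 = 17·7181

17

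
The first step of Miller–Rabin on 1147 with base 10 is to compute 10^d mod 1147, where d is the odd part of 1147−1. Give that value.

1000

1147 − 1 = 1146 = 2^1 · 573, so d = 573.
10^1 ≡ 10 (mod 1147)
10^2 ≡ 10^2 = 100 ≡ 100 (mod 1147)
10^4 ≡ 100^2 = 10000 ≡ 824 (mod 1147)
10^8 ≡ 824^2 = 678976 ≡ 1099 (mod 1147)
10^16 ≡ 1099^2 = 1207801 ≡ 10 (mod 1147)
10^32 ≡ 10^2 = 100 ≡ 100 (mod 1147)
10^64 ≡ 100^2 = 10000 ≡ 824 (mod 1147)
10^128 ≡ 824^2 = 678976 ≡ 1099 (mod 1147)
10^256 ≡ 1099^2 = 1207801 ≡ 10 (mod 1147)
10^512 ≡ 10^2 = 100 ≡ 100 (mod 1147)
573 = 512 + 32 + 16 + 8 + 4 + 1 in binary powers of 2.
So 10^573 ≡ 100 · 100 · 10 · 1099 · 824 · 10 ≡ 1000 (mod 1147).
Squaring chain: 1000; never reaches −1, so base 10 is a Miller–Rabin witness that 1147 is composite.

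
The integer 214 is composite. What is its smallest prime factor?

2

214 is even: 2 divides it.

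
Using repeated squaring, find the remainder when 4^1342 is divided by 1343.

4^1 ≡ 4 (mod 1343)
4^2 ≡ 4^2 = 16 ≡ 16 (mod 1343)
4^4 ≡ 16^2 = 256 ≡ 256 (mod 1343)
4^8 ≡ 256^2 = 65536 ≡ 1072 (mod 1343)
4^16 ≡ 1072^2 = 1149184 ≡ 919 (mod 1343)
4^32 ≡ 919^2 = 844561 ≡ 1157 (mod 1343)
4^64 ≡ 1157^2 = 1338649 ≡ 1021 (mod 1343)
4^128 ≡ 1021^2 = 1042441 ≡ 273 (mod 1343)
4^256 ≡ 273^2 = 74529 ≡ 664 (mod 1343)
4^512 ≡ 664^2 = 440896 ≡ 392 (mod 1343)
4^1024 ≡ 392^2 = 153664 ≡ 562 (mod 1343)
1342 = 1024 + 256 + 32 + 16 + 8 + 4 + 2 in binary powers of 2.
So 4^1342 ≡ 562 · 664 · 1157 · 919 · 1072 · 256 · 16 ≡ 50 (mod 1343).
Since 50 ≠ 1, base 4 is a Fermat witness: 1343 is composite.

50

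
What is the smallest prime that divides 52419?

52419 is odd.
Digit sum 21, divisible by 3.

3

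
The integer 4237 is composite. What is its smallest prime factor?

4237 is odd.
Digit sum 16, not divisible by 3.
Ends in 7: not divisible by 5.
7: 4237 = 7·605 + 2
11: 4237 = 11·385 + 2
13: 4237 = 13·325 + 12
17: 4237 = 17·249 + 4
19: 4237 = 19·223

19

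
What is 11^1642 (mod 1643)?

11^1 ≡ 11 (mod 1643)
11^2 ≡ 11^2 = 121 ≡ 121 (mod 1643)
11^4 ≡ 121^2 = 14641 ≡ 1497 (mod 1643)
11^8 ≡ 1497^2 = 2241009 ≡ 1600 (mod 1643)
11^16 ≡ 1600^2 = 2560000 ≡ 206 (mod 1643)
11^32 ≡ 206^2 = 42436 ≡ 1361 (mod 1643)
11^64 ≡ 1361^2 = 1852321 ≡ 660 (mod 1643)
11^128 ≡ 660^2 = 435600 ≡ 205 (mod 1643)
11^256 ≡ 205^2 = 42025 ≡ 950 (mod 1643)
11^512 ≡ 950^2 = 902500 ≡ 493 (mod 1643)
11^1024 ≡ 493^2 = 243049 ≡ 1528 (mod 1643)
1642 = 1024 + 512 + 64 + 32 + 8 + 2 in binary powers of 2.
So 11^1642 ≡ 1528 · 493 · 660 · 1361 · 1600 · 121 ≡ 1444 (mod 1643).
Since 1444 ≠ 1, base 11 is a Fermat witness: 1643 is composite.

1444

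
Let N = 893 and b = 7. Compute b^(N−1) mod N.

653

7^1 ≡ 7 (mod 893)
7^2 ≡ 7^2 = 49 ≡ 49 (mod 893)
7^4 ≡ 49^2 = 2401 ≡ 615 (mod 893)
7^8 ≡ 615^2 = 378225 ≡ 486 (mod 893)
7^16 ≡ 486^2 = 236196 ≡ 444 (mod 893)
7^32 ≡ 444^2 = 197136 ≡ 676 (mod 893)
7^64 ≡ 676^2 = 456976 ≡ 653 (mod 893)
7^128 ≡ 653^2 = 426409 ≡ 448 (mod 893)
7^256 ≡ 448^2 = 200704 ≡ 672 (mod 893)
7^512 ≡ 672^2 = 451584 ≡ 619 (mod 893)
892 = 512 + 256 + 64 + 32 + 16 + 8 + 4 in binary powers of 2.
So 7^892 ≡ 619 · 672 · 653 · 676 · 444 · 486 · 615 ≡ 653 (mod 893).
Since 653 ≠ 1, base 7 is a Fermat witness: 893 is composite.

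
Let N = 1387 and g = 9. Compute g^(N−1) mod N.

1

9^1 ≡ 9 (mod 1387)
9^2 ≡ 9^2 = 81 ≡ 81 (mod 1387)
9^4 ≡ 81^2 = 6561 ≡ 1013 (mod 1387)
9^8 ≡ 1013^2 = 1026169 ≡ 1176 (mod 1387)
9^16 ≡ 1176^2 = 1382976 ≡ 137 (mod 1387)
9^32 ≡ 137^2 = 18769 ≡ 738 (mod 1387)
9^64 ≡ 738^2 = 544644 ≡ 940 (mod 1387)
9^128 ≡ 940^2 = 883600 ≡ 81 (mod 1387)
9^256 ≡ 81^2 = 6561 ≡ 1013 (mod 1387)
9^512 ≡ 1013^2 = 1026169 ≡ 1176 (mod 1387)
9^1024 ≡ 1176^2 = 1382976 ≡ 137 (mod 1387)
1386 = 1024 + 256 + 64 + 32 + 8 + 2 in binary powers of 2.
So 9^1386 ≡ 137 · 1013 · 940 · 738 · 1176 · 81 ≡ 1 (mod 1387).
Since the result is 1, base 9 gives no evidence that 1387 is composite.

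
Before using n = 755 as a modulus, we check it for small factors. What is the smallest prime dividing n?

5

755 is odd.
Digit sum 17, not divisible by 3.
Ends in 5: divisible by 5.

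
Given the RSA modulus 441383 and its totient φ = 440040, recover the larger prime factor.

φ(n) = (p−1)(q−1) = n − (p+q) + 1, so p + q = 441383 − 440040 + 1 = 1344.
p and q are the roots of t² − 1344t + 441383 = 0.
Discriminant: 1344² − 4·441383 = 1806336 − 1765532 = 40804; √40804 = 202.
q = (1344 − 202)/2 = 571, p = (1344 + 202)/2 = 773.
Check: 571 · 773 = 441383.

773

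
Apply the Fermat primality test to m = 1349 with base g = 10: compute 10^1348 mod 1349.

80

10^1 ≡ 10 (mod 1349)
10^2 ≡ 10^2 = 100 ≡ 100 (mod 1349)
10^4 ≡ 100^2 = 10000 ≡ 557 (mod 1349)
10^8 ≡ 557^2 = 310249 ≡ 1328 (mod 1349)
10^16 ≡ 1328^2 = 1763584 ≡ 441 (mod 1349)
10^32 ≡ 441^2 = 194481 ≡ 225 (mod 1349)
10^64 ≡ 225^2 = 50625 ≡ 712 (mod 1349)
10^128 ≡ 712^2 = 506944 ≡ 1069 (mod 1349)
10^256 ≡ 1069^2 = 1142761 ≡ 158 (mod 1349)
10^512 ≡ 158^2 = 24964 ≡ 682 (mod 1349)
10^1024 ≡ 682^2 = 465124 ≡ 1068 (mod 1349)
1348 = 1024 + 256 + 64 + 4 in binary powers of 2.
So 10^1348 ≡ 1068 · 158 · 712 · 557 ≡ 80 (mod 1349).
Since 80 ≠ 1, base 10 is a Fermat witness: 1349 is composite.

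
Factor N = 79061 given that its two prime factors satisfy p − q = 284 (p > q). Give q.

Since p = q + 284, we have 79061 = q(q + 284), so q² + 284q − 79061 = 0.
Discriminant: 284² + 4·79061 = 80656 + 316244 = 396900; √396900 = 630.
q = (−284 + 630)/2 = 173, and p = q + 284 = 457.
Check: 173 · 457 = 79061.

173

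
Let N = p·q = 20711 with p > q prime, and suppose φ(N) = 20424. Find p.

149

φ(n) = (p−1)(q−1) = n − (p+q) + 1, so p + q = 20711 − 20424 + 1 = 288.
p and q are the roots of t² − 288t + 20711 = 0.
Discriminant: 288² − 4·20711 = 82944 − 82844 = 100; √100 = 10.
q = (288 − 10)/2 = 139, p = (288 + 10)/2 = 149.
Check: 139 · 149 = 20711.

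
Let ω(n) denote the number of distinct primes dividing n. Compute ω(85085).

85085 = 5 · 17017
17017 = 7 · 2431
2431 = 11 · 221
221 = 13 · 17
85085 = 5 · 7 · 11 · 13 · 17, which has 5 distinct prime factors.

5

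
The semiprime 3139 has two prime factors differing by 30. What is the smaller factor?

43

Since p = q + 30, we have 3139 = q(q + 30), so q² + 30q − 3139 = 0.
Discriminant: 30² + 4·3139 = 900 + 12556 = 13456; √13456 = 116.
q = (−30 + 116)/2 = 43, and p = q + 30 = 73.
Check: 43 · 73 = 3139.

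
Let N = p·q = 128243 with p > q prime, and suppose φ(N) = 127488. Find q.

φ(n) = (p−1)(q−1) = n − (p+q) + 1, so p + q = 128243 − 127488 + 1 = 756.
p and q are the roots of t² − 756t + 128243 = 0.
Discriminant: 756² − 4·128243 = 571536 − 512972 = 58564; √58564 = 242.
q = (756 − 242)/2 = 257, p = (756 + 242)/2 = 499.
Check: 257 · 499 = 128243.

257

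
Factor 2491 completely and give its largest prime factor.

2491 = 47 · 53
53 is prime.
So 2491 = 47 · 53; the largest prime factor is 53.

53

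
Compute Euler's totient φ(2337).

1440

Factor: 2337 = 3 · 19 · 41.
φ(2337) = (3−1) · (19−1) · (41−1) = 2 · 18 · 40 = 1440.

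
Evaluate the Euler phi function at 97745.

Factor: 97745 = 5 · 113 · 173.
φ(97745) = (5−1) · (113−1) · (173−1) = 4 · 112 · 172 = 77056.

77056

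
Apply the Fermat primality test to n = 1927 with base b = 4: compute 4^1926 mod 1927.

4^1 ≡ 4 (mod 1927)
4^2 ≡ 4^2 = 16 ≡ 16 (mod 1927)
4^4 ≡ 16^2 = 256 ≡ 256 (mod 1927)
4^8 ≡ 256^2 = 65536 ≡ 18 (mod 1927)
4^16 ≡ 18^2 = 324 ≡ 324 (mod 1927)
4^32 ≡ 324^2 = 104976 ≡ 918 (mod 1927)
4^64 ≡ 918^2 = 842724 ≡ 625 (mod 1927)
4^128 ≡ 625^2 = 390625 ≡ 1371 (mod 1927)
4^256 ≡ 1371^2 = 1879641 ≡ 816 (mod 1927)
4^512 ≡ 816^2 = 665856 ≡ 1041 (mod 1927)
4^1024 ≡ 1041^2 = 1083681 ≡ 707 (mod 1927)
1926 = 1024 + 512 + 256 + 128 + 4 + 2 in binary powers of 2.
So 4^1926 ≡ 707 · 1041 · 816 · 1371 · 256 · 16 ≡ 1390 (mod 1927).
Since 1390 ≠ 1, base 4 is a Fermat witness: 1927 is composite.

1390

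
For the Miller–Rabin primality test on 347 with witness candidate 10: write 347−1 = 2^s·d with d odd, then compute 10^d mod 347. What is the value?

1

347 − 1 = 346 = 2^1 · 173, so d = 173.
10^1 ≡ 10 (mod 347)
10^2 ≡ 10^2 = 100 ≡ 100 (mod 347)
10^4 ≡ 100^2 = 10000 ≡ 284 (mod 347)
10^8 ≡ 284^2 = 80656 ≡ 152 (mod 347)
10^16 ≡ 152^2 = 23104 ≡ 202 (mod 347)
10^32 ≡ 202^2 = 40804 ≡ 205 (mod 347)
10^64 ≡ 205^2 = 42025 ≡ 38 (mod 347)
10^128 ≡ 38^2 = 1444 ≡ 56 (mod 347)
173 = 128 + 32 + 8 + 4 + 1 in binary powers of 2.
So 10^173 ≡ 56 · 205 · 152 · 284 · 10 ≡ 1 (mod 347).
Since 10^d ≡ 1 (mod 347), base 10 does not prove 347 composite.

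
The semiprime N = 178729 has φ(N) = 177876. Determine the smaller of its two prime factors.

φ(n) = (p−1)(q−1) = n − (p+q) + 1, so p + q = 178729 − 177876 + 1 = 854.
p and q are the roots of t² − 854t + 178729 = 0.
Discriminant: 854² − 4·178729 = 729316 − 714916 = 14400; √14400 = 120.
q = (854 − 120)/2 = 367, p = (854 + 120)/2 = 487.
Check: 367 · 487 = 178729.

367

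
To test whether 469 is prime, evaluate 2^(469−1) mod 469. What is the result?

64

2^1 ≡ 2 (mod 469)
2^2 ≡ 2^2 = 4 ≡ 4 (mod 469)
2^4 ≡ 4^2 = 16 ≡ 16 (mod 469)
2^8 ≡ 16^2 = 256 ≡ 256 (mod 469)
2^16 ≡ 256^2 = 65536 ≡ 345 (mod 469)
2^32 ≡ 345^2 = 119025 ≡ 368 (mod 469)
2^64 ≡ 368^2 = 135424 ≡ 352 (mod 469)
2^128 ≡ 352^2 = 123904 ≡ 88 (mod 469)
2^256 ≡ 88^2 = 7744 ≡ 240 (mod 469)
468 = 256 + 128 + 64 + 16 + 4 in binary powers of 2.
So 2^468 ≡ 240 · 88 · 352 · 345 · 16 ≡ 64 (mod 469).
Since 64 ≠ 1, base 2 is a Fermat witness: 469 is composite.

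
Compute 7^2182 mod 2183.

847

7^1 ≡ 7 (mod 2183)
7^2 ≡ 7^2 = 49 ≡ 49 (mod 2183)
7^4 ≡ 49^2 = 2401 ≡ 218 (mod 2183)
7^8 ≡ 218^2 = 47524 ≡ 1681 (mod 2183)
7^16 ≡ 1681^2 = 2825761 ≡ 959 (mod 2183)
7^32 ≡ 959^2 = 919681 ≡ 638 (mod 2183)
7^64 ≡ 638^2 = 407044 ≡ 1006 (mod 2183)
7^128 ≡ 1006^2 = 1012036 ≡ 1307 (mod 2183)
7^256 ≡ 1307^2 = 1708249 ≡ 1143 (mod 2183)
7^512 ≡ 1143^2 = 1306449 ≡ 1015 (mod 2183)
7^1024 ≡ 1015^2 = 1030225 ≡ 2032 (mod 2183)
7^2048 ≡ 2032^2 = 4129024 ≡ 971 (mod 2183)
2182 = 2048 + 128 + 4 + 2 in binary powers of 2.
So 7^2182 ≡ 971 · 1307 · 218 · 49 ≡ 847 (mod 2183).
Since 847 ≠ 1, base 7 is a Fermat witness: 2183 is composite.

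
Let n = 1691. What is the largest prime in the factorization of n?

1691 = 19 · 89
89 is prime.
So 1691 = 19 · 89; the largest prime factor is 89.

89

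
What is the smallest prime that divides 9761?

43

9761 is odd.
Digit sum 23, not divisible by 3.
Ends in 1: not divisible by 5.
7: 9761 = 7·1394 + 3
11: 9761 = 11·887 + 4
13: 9761 = 13·750 + 11
17: 9761 = 17·574 + 3
19: 9761 = 19·513 + 14
23: 9761 = 23·424 + 9
29: 9761 = 29·336 + 17
31: 9761 = 31·314 + 27
37: 9761 = 37·263 + 30
41: 9761 = 41·238 + 3
43: 9761 = 43·227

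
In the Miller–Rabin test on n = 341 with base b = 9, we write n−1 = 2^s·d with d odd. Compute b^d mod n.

67

341 − 1 = 340 = 2^2 · 85, so d = 85.
9^1 ≡ 9 (mod 341)
9^2 ≡ 9^2 = 81 ≡ 81 (mod 341)
9^4 ≡ 81^2 = 6561 ≡ 82 (mod 341)
9^8 ≡ 82^2 = 6724 ≡ 245 (mod 341)
9^16 ≡ 245^2 = 60025 ≡ 9 (mod 341)
9^32 ≡ 9^2 = 81 ≡ 81 (mod 341)
9^64 ≡ 81^2 = 6561 ≡ 82 (mod 341)
85 = 64 + 16 + 4 + 1 in binary powers of 2.
So 9^85 ≡ 82 · 9 · 82 · 9 ≡ 67 (mod 341).
Squaring chain: 67 → 56; never reaches −1, so base 9 is a Miller–Rabin witness that 341 is composite.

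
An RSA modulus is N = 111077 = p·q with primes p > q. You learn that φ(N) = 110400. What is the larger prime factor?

401

φ(n) = (p−1)(q−1) = n − (p+q) + 1, so p + q = 111077 − 110400 + 1 = 678.
p and q are the roots of t² − 678t + 111077 = 0.
Discriminant: 678² − 4·111077 = 459684 − 444308 = 15376; √15376 = 124.
q = (678 − 124)/2 = 277, p = (678 + 124)/2 = 401.
Check: 277 · 401 = 111077.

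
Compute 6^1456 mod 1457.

6^1 ≡ 6 (mod 1457)
6^2 ≡ 6^2 = 36 ≡ 36 (mod 1457)
6^4 ≡ 36^2 = 1296 ≡ 1296 (mod 1457)
6^8 ≡ 1296^2 = 1679616 ≡ 1152 (mod 1457)
6^16 ≡ 1152^2 = 1327104 ≡ 1234 (mod 1457)
6^32 ≡ 1234^2 = 1522756 ≡ 191 (mod 1457)
6^64 ≡ 191^2 = 36481 ≡ 56 (mod 1457)
6^128 ≡ 56^2 = 3136 ≡ 222 (mod 1457)
6^256 ≡ 222^2 = 49284 ≡ 1203 (mod 1457)
6^512 ≡ 1203^2 = 1447209 ≡ 408 (mod 1457)
6^1024 ≡ 408^2 = 166464 ≡ 366 (mod 1457)
1456 = 1024 + 256 + 128 + 32 + 16 in binary powers of 2.
So 6^1456 ≡ 366 · 1203 · 222 · 191 · 1234 ≡ 521 (mod 1457).
Since 521 ≠ 1, base 6 is a Fermat witness: 1457 is composite.

521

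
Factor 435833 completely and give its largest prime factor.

89

435833 = 59 · 7387
7387 = 83 · 89
89 is prime.
So 435833 = 59 · 83 · 89; the largest prime factor is 89.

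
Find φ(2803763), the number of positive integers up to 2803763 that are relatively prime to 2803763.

2742984

Factor: 2803763 = 103 · 163 · 167.
φ(2803763) = (103−1) · (163−1) · (167−1) = 102 · 162 · 166 = 2742984.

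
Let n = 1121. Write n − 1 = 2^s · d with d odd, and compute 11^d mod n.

976

1121 − 1 = 1120 = 2^5 · 35, so d = 35.
11^1 ≡ 11 (mod 1121)
11^2 ≡ 11^2 = 121 ≡ 121 (mod 1121)
11^4 ≡ 121^2 = 14641 ≡ 68 (mod 1121)
11^8 ≡ 68^2 = 4624 ≡ 140 (mod 1121)
11^16 ≡ 140^2 = 19600 ≡ 543 (mod 1121)
11^32 ≡ 543^2 = 294849 ≡ 26 (mod 1121)
35 = 32 + 2 + 1 in binary powers of 2.
So 11^35 ≡ 26 · 121 · 11 ≡ 976 (mod 1121).
Squaring chain: 976 → 847 → 1090 → 961 → 938; never reaches −1, so base 11 is a Miller–Rabin witness that 1121 is composite.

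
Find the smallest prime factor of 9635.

5

9635 is odd.
Digit sum 23, not divisible by 3.
Ends in 5: divisible by 5.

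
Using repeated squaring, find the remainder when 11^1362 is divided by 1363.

1193

11^1 ≡ 11 (mod 1363)
11^2 ≡ 11^2 = 121 ≡ 121 (mod 1363)
11^4 ≡ 121^2 = 14641 ≡ 1011 (mod 1363)
11^8 ≡ 1011^2 = 1022121 ≡ 1234 (mod 1363)
11^16 ≡ 1234^2 = 1522756 ≡ 285 (mod 1363)
11^32 ≡ 285^2 = 81225 ≡ 808 (mod 1363)
11^64 ≡ 808^2 = 652864 ≡ 1350 (mod 1363)
11^128 ≡ 1350^2 = 1822500 ≡ 169 (mod 1363)
11^256 ≡ 169^2 = 28561 ≡ 1301 (mod 1363)
11^512 ≡ 1301^2 = 1692601 ≡ 1118 (mod 1363)
11^1024 ≡ 1118^2 = 1249924 ≡ 53 (mod 1363)
1362 = 1024 + 256 + 64 + 16 + 2 in binary powers of 2.
So 11^1362 ≡ 53 · 1301 · 1350 · 285 · 121 ≡ 1193 (mod 1363).
Since 1193 ≠ 1, base 11 is a Fermat witness: 1363 is composite.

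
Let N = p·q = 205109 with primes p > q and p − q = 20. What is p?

463

Since p = q + 20, we have 205109 = q(q + 20), so q² + 20q − 205109 = 0.
Discriminant: 20² + 4·205109 = 400 + 820436 = 820836; √820836 = 906.
q = (−20 + 906)/2 = 443, and p = q + 20 = 463.
Check: 443 · 463 = 205109.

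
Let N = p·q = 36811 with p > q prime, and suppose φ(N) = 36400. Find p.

281

φ(n) = (p−1)(q−1) = n − (p+q) + 1, so p + q = 36811 − 36400 + 1 = 412.
p and q are the roots of t² − 412t + 36811 = 0.
Discriminant: 412² − 4·36811 = 169744 − 147244 = 22500; √22500 = 150.
q = (412 − 150)/2 = 131, p = (412 + 150)/2 = 281.
Check: 131 · 281 = 36811.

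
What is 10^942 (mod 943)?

469

10^1 ≡ 10 (mod 943)
10^2 ≡ 10^2 = 100 ≡ 100 (mod 943)
10^4 ≡ 100^2 = 10000 ≡ 570 (mod 943)
10^8 ≡ 570^2 = 324900 ≡ 508 (mod 943)
10^16 ≡ 508^2 = 258064 ≡ 625 (mod 943)
10^32 ≡ 625^2 = 390625 ≡ 223 (mod 943)
10^64 ≡ 223^2 = 49729 ≡ 693 (mod 943)
10^128 ≡ 693^2 = 480249 ≡ 262 (mod 943)
10^256 ≡ 262^2 = 68644 ≡ 748 (mod 943)
10^512 ≡ 748^2 = 559504 ≡ 305 (mod 943)
942 = 512 + 256 + 128 + 32 + 8 + 4 + 2 in binary powers of 2.
So 10^942 ≡ 305 · 748 · 262 · 223 · 508 · 570 · 100 ≡ 469 (mod 943).
Since 469 ≠ 1, base 10 is a Fermat witness: 943 is composite.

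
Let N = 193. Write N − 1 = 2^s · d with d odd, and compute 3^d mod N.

27

193 − 1 = 192 = 2^6 · 3, so d = 3.
3^1 ≡ 3 (mod 193)
3^2 ≡ 3^2 = 9 ≡ 9 (mod 193)
3 = 2 + 1 in binary powers of 2.
So 3^3 ≡ 9 · 3 ≡ 27 (mod 193).
Squaring chain: 27 → 150 → 112 → 192 → 1 → 1; reaches −1, so base 3 does not prove 193 composite.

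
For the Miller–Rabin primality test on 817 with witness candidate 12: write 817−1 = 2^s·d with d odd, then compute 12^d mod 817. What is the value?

512

817 − 1 = 816 = 2^4 · 51, so d = 51.
12^1 ≡ 12 (mod 817)
12^2 ≡ 12^2 = 144 ≡ 144 (mod 817)
12^4 ≡ 144^2 = 20736 ≡ 311 (mod 817)
12^8 ≡ 311^2 = 96721 ≡ 315 (mod 817)
12^16 ≡ 315^2 = 99225 ≡ 368 (mod 817)
12^32 ≡ 368^2 = 135424 ≡ 619 (mod 817)
51 = 32 + 16 + 2 + 1 in binary powers of 2.
So 12^51 ≡ 619 · 368 · 144 · 12 ≡ 512 (mod 817).
Squaring chain: 512 → 704 → 514 → 305; never reaches −1, so base 12 is a Miller–Rabin witness that 817 is composite.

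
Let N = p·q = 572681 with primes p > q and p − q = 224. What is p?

877

Since p = q + 224, we have 572681 = q(q + 224), so q² + 224q − 572681 = 0.
Discriminant: 224² + 4·572681 = 50176 + 2290724 = 2340900; √2340900 = 1530.
q = (−224 + 1530)/2 = 653, and p = q + 224 = 877.
Check: 653 · 877 = 572681.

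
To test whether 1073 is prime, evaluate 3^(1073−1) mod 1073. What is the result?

848

3^1 ≡ 3 (mod 1073)
3^2 ≡ 3^2 = 9 ≡ 9 (mod 1073)
3^4 ≡ 9^2 = 81 ≡ 81 (mod 1073)
3^8 ≡ 81^2 = 6561 ≡ 123 (mod 1073)
3^16 ≡ 123^2 = 15129 ≡ 107 (mod 1073)
3^32 ≡ 107^2 = 11449 ≡ 719 (mod 1073)
3^64 ≡ 719^2 = 516961 ≡ 848 (mod 1073)
3^128 ≡ 848^2 = 719104 ≡ 194 (mod 1073)
3^256 ≡ 194^2 = 37636 ≡ 81 (mod 1073)
3^512 ≡ 81^2 = 6561 ≡ 123 (mod 1073)
3^1024 ≡ 123^2 = 15129 ≡ 107 (mod 1073)
1072 = 1024 + 32 + 16 in binary powers of 2.
So 3^1072 ≡ 107 · 719 · 107 ≡ 848 (mod 1073).
Since 848 ≠ 1, base 3 is a Fermat witness: 1073 is composite.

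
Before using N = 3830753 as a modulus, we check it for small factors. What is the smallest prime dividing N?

3830753 is odd.
Digit sum 29, not divisible by 3.
Ends in 3: not divisible by 5.
7: 3830753 = 7·547250 + 3
11: 3830753 = 11·348250 + 3
13: 3830753 = 13·294673 + 4
17: 3830753 = 17·225338 + 7
19: 3830753 = 19·201618 + 11
23: 3830753 = 23·166554 + 11
29: 3830753 = 29·132094 + 27
31: 3830753 = 31·123572 + 21
37: 3830753 = 37·103533 + 32
41: 3830753 = 41·93433

41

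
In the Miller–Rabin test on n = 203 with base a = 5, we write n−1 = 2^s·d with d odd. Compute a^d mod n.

203 − 1 = 202 = 2^1 · 101, so d = 101.
5^1 ≡ 5 (mod 203)
5^2 ≡ 5^2 = 25 ≡ 25 (mod 203)
5^4 ≡ 25^2 = 625 ≡ 16 (mod 203)
5^8 ≡ 16^2 = 256 ≡ 53 (mod 203)
5^16 ≡ 53^2 = 2809 ≡ 170 (mod 203)
5^32 ≡ 170^2 = 28900 ≡ 74 (mod 203)
5^64 ≡ 74^2 = 5476 ≡ 198 (mod 203)
101 = 64 + 32 + 4 + 1 in binary powers of 2.
So 5^101 ≡ 198 · 74 · 16 · 5 ≡ 38 (mod 203).
Squaring chain: 38; never reaches −1, so base 5 is a Miller–Rabin witness that 203 is composite.

38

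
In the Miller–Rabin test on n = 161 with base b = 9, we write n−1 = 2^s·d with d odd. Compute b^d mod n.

161 − 1 = 160 = 2^5 · 5, so d = 5.
9^1 ≡ 9 (mod 161)
9^2 ≡ 9^2 = 81 ≡ 81 (mod 161)
9^4 ≡ 81^2 = 6561 ≡ 121 (mod 161)
5 = 4 + 1 in binary powers of 2.
So 9^5 ≡ 121 · 9 ≡ 123 (mod 161).
Squaring chain: 123 → 156 → 25 → 142 → 39; never reaches −1, so base 9 is a Miller–Rabin witness that 161 is composite.

123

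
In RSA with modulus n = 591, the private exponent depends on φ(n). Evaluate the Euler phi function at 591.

Factor: 591 = 3 · 197.
φ(591) = (3−1) · (197−1) = 2 · 196 = 392.

392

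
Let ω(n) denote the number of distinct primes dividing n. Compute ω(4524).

4524 = 2^2 · 1131
1131 = 3 · 377
377 = 13 · 29
4524 = 2^2 · 3 · 13 · 29, which has 4 distinct prime factors.

4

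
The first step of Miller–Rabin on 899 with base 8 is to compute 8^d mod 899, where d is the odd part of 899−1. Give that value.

899 − 1 = 898 = 2^1 · 449, so d = 449.
8^1 ≡ 8 (mod 899)
8^2 ≡ 8^2 = 64 ≡ 64 (mod 899)
8^4 ≡ 64^2 = 4096 ≡ 500 (mod 899)
8^8 ≡ 500^2 = 250000 ≡ 78 (mod 899)
8^16 ≡ 78^2 = 6084 ≡ 690 (mod 899)
8^32 ≡ 690^2 = 476100 ≡ 529 (mod 899)
8^64 ≡ 529^2 = 279841 ≡ 252 (mod 899)
8^128 ≡ 252^2 = 63504 ≡ 574 (mod 899)
8^256 ≡ 574^2 = 329476 ≡ 442 (mod 899)
449 = 256 + 128 + 64 + 1 in binary powers of 2.
So 8^449 ≡ 442 · 574 · 252 · 8 ≡ 66 (mod 899).
Squaring chain: 66; never reaches −1, so base 8 is a Miller–Rabin witness that 899 is composite.

66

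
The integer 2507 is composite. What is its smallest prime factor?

23

2507 is odd.
Digit sum 14, not divisible by 3.
Ends in 7: not divisible by 5.
7: 2507 = 7·358 + 1
11: 2507 = 11·227 + 10
13: 2507 = 13·192 + 11
17: 2507 = 17·147 + 8
19: 2507 = 19·131 + 18
23: 2507 = 23·109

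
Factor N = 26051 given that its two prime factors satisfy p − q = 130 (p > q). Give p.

Since p = q + 130, we have 26051 = q(q + 130), so q² + 130q − 26051 = 0.
Discriminant: 130² + 4·26051 = 16900 + 104204 = 121104; √121104 = 348.
q = (−130 + 348)/2 = 109, and p = q + 130 = 239.
Check: 109 · 239 = 26051.

239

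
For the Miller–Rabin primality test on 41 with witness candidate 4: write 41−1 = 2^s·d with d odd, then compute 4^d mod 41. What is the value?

41 − 1 = 40 = 2^3 · 5, so d = 5.
4^1 ≡ 4 (mod 41)
4^2 ≡ 4^2 = 16 ≡ 16 (mod 41)
4^4 ≡ 16^2 = 256 ≡ 10 (mod 41)
5 = 4 + 1 in binary powers of 2.
So 4^5 ≡ 10 · 4 ≡ 40 (mod 41).
Since 4^d ≡ 40 (mod 41), base 4 does not prove 41 composite.

40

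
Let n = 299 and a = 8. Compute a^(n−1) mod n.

8^1 ≡ 8 (mod 299)
8^2 ≡ 8^2 = 64 ≡ 64 (mod 299)
8^4 ≡ 64^2 = 4096 ≡ 209 (mod 299)
8^8 ≡ 209^2 = 43681 ≡ 27 (mod 299)
8^16 ≡ 27^2 = 729 ≡ 131 (mod 299)
8^32 ≡ 131^2 = 17161 ≡ 118 (mod 299)
8^64 ≡ 118^2 = 13924 ≡ 170 (mod 299)
8^128 ≡ 170^2 = 28900 ≡ 196 (mod 299)
8^256 ≡ 196^2 = 38416 ≡ 144 (mod 299)
298 = 256 + 32 + 8 + 2 in binary powers of 2.
So 8^298 ≡ 144 · 118 · 27 · 64 ≡ 77 (mod 299).
Since 77 ≠ 1, base 8 is a Fermat witness: 299 is composite.

77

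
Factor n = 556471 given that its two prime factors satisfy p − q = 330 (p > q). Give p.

Since p = q + 330, we have 556471 = q(q + 330), so q² + 330q − 556471 = 0.
Discriminant: 330² + 4·556471 = 108900 + 2225884 = 2334784; √2334784 = 1528.
q = (−330 + 1528)/2 = 599, and p = q + 330 = 929.
Check: 599 · 929 = 556471.

929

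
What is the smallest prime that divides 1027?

13

1027 is odd.
Digit sum 10, not divisible by 3.
Ends in 7: not divisible by 5.
7: 1027 = 7·146 + 5
11: 1027 = 11·93 + 4
13: 1027 = 13·79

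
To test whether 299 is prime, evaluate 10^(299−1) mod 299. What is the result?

10^1 ≡ 10 (mod 299)
10^2 ≡ 10^2 = 100 ≡ 100 (mod 299)
10^4 ≡ 100^2 = 10000 ≡ 133 (mod 299)
10^8 ≡ 133^2 = 17689 ≡ 48 (mod 299)
10^16 ≡ 48^2 = 2304 ≡ 211 (mod 299)
10^32 ≡ 211^2 = 44521 ≡ 269 (mod 299)
10^64 ≡ 269^2 = 72361 ≡ 3 (mod 299)
10^128 ≡ 3^2 = 9 ≡ 9 (mod 299)
10^256 ≡ 9^2 = 81 ≡ 81 (mod 299)
298 = 256 + 32 + 8 + 2 in binary powers of 2.
So 10^298 ≡ 81 · 269 · 48 · 100 ≡ 289 (mod 299).
Since 289 ≠ 1, base 10 is a Fermat witness: 299 is composite.

289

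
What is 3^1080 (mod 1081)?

3^1 ≡ 3 (mod 1081)
3^2 ≡ 3^2 = 9 ≡ 9 (mod 1081)
3^4 ≡ 9^2 = 81 ≡ 81 (mod 1081)
3^8 ≡ 81^2 = 6561 ≡ 75 (mod 1081)
3^16 ≡ 75^2 = 5625 ≡ 220 (mod 1081)
3^32 ≡ 220^2 = 48400 ≡ 836 (mod 1081)
3^64 ≡ 836^2 = 698896 ≡ 570 (mod 1081)
3^128 ≡ 570^2 = 324900 ≡ 600 (mod 1081)
3^256 ≡ 600^2 = 360000 ≡ 27 (mod 1081)
3^512 ≡ 27^2 = 729 ≡ 729 (mod 1081)
3^1024 ≡ 729^2 = 531441 ≡ 670 (mod 1081)
1080 = 1024 + 32 + 16 + 8 in binary powers of 2.
So 3^1080 ≡ 670 · 836 · 220 · 75 ≡ 768 (mod 1081).
Since 768 ≠ 1, base 3 is a Fermat witness: 1081 is composite.

768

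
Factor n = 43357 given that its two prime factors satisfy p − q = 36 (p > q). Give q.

Since p = q + 36, we have 43357 = q(q + 36), so q² + 36q − 43357 = 0.
Discriminant: 36² + 4·43357 = 1296 + 173428 = 174724; √174724 = 418.
q = (−36 + 418)/2 = 191, and p = q + 36 = 227.
Check: 191 · 227 = 43357.

191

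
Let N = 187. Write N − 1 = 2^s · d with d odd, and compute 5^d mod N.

187 − 1 = 186 = 2^1 · 93, so d = 93.
5^1 ≡ 5 (mod 187)
5^2 ≡ 5^2 = 25 ≡ 25 (mod 187)
5^4 ≡ 25^2 = 625 ≡ 64 (mod 187)
5^8 ≡ 64^2 = 4096 ≡ 169 (mod 187)
5^16 ≡ 169^2 = 28561 ≡ 137 (mod 187)
5^32 ≡ 137^2 = 18769 ≡ 69 (mod 187)
5^64 ≡ 69^2 = 4761 ≡ 86 (mod 187)
93 = 64 + 16 + 8 + 4 + 1 in binary powers of 2.
So 5^93 ≡ 86 · 137 · 169 · 64 · 5 ≡ 37 (mod 187).
Squaring chain: 37; never reaches −1, so base 5 is a Miller–Rabin witness that 187 is composite.

37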